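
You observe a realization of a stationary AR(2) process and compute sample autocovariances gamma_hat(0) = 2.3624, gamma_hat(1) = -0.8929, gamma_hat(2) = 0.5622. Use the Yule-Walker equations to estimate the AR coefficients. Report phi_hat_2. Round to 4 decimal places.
\hat\phi_{2} = 0.1110

The Yule-Walker equations for an AR(p) process read, in matrix form,
  Gamma_p phi = r_p,   with   (Gamma_p)_{ij} = gamma(|i - j|),
                       (r_p)_i = gamma(i),   i,j = 1..p.
Substitute the sample gammas (Toeplitz matrix and right-hand side of size 2):
  Gamma_p = [[2.3624, -0.8929], [-0.8929, 2.3624]]
  r_p     = [-0.8929, 0.5622]
Written out:
  2.3624 phi_1 - 0.8929 phi_2 = -0.8929
  -0.8929 phi_1 + 2.3624 phi_2 = 0.5622
Solve by Cramer's rule:
  det = gamma(0)^2 - gamma(1)^2 = (2.3624)^2 - (-0.8929)^2 = 5.58093376 - 0.79727041 = 4.78366335
  phi_hat_1 = [gamma(1) gamma(0) - gamma(1) gamma(2)] / det = [(-0.8929)(2.3624) - (-0.8929)(0.5622)] / 4.78366335 = -1.60739858 / 4.78366335 = -0.336
  phi_hat_2 = [gamma(0) gamma(2) - gamma(1)^2] / det = [(2.3624)(0.5622) - (-0.8929)^2] / 4.78366335 = 0.53087087 / 4.78366335 = 0.111
So phi_hat = [-0.3360, 0.1110].
Therefore phi_hat_2 = 0.1110.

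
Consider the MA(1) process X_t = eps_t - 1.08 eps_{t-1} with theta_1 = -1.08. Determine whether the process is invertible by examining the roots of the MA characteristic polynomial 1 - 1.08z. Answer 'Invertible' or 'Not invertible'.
\text{Not invertible}

The MA(q) characteristic polynomial is P(z) = 1 - 1.08z.
Invertibility requires all roots to lie outside the unit circle, i.e. |z| > 1 for every root.
This is linear in z: 1 + (-1.08) z = 0  =>  z = -1/(-1.08) = 0.925926,  |z| = 0.925926.
Moduli of all roots: 0.9259.
All moduli strictly greater than 1? No.
Verdict: Not invertible.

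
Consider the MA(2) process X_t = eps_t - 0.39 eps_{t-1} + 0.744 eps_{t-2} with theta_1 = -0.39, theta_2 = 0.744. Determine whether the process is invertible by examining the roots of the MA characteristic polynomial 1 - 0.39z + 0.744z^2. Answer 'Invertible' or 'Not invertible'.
\text{Invertible}

The MA(q) characteristic polynomial is P(z) = 1 - 0.39z + 0.744z^2.
Invertibility requires all roots to lie outside the unit circle, i.e. |z| > 1 for every root.
Set 1 + (-0.39) z + (0.744) z^2 = 0, i.e. a z^2 + b z + c = 0 with a = 0.744, b = -0.39, c = 1.
Discriminant D = b^2 - 4ac = (-0.39)^2 - 4*(0.744)*1 = 0.1521 - (2.976) = -2.8239.
D < 0, so the roots are the complex-conjugate pair z = (-b +/- i sqrt(-D)) / (2a) = 0.2621 +/- 1.1293i.
For a conjugate pair |z|^2 = z * conj(z) = (product of roots) = c/a = 1/(0.744) = 1.344086, so |z| = sqrt(1.344086) = 1.1593 for both roots.
Moduli of all roots: 1.1593, 1.1593.
All moduli strictly greater than 1? Yes.
Verdict: Invertible.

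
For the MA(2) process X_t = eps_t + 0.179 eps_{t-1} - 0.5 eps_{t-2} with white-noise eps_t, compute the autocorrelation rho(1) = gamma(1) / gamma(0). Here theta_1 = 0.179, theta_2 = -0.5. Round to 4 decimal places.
\rho(1) = 0.0698

For an MA(q) process with theta_0 = 1, the autocovariance is
  gamma(k) = sigma^2 * sum_{i=0..q-k} theta_i * theta_{i+k},
and rho(k) = gamma(k) / gamma(0). Sigma^2 cancels.
  numerator   = (1)*(0.179) + (0.179)*(-0.5) = 0.0895.
  denominator = (1)^2 + (0.179)^2 + (-0.5)^2 = 1.282041.
  rho(1) = 0.0895 / 1.282041 = 0.0698.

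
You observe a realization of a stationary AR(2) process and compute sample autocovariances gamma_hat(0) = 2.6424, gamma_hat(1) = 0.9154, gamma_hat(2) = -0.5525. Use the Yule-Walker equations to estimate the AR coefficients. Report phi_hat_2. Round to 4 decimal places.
\hat\phi_{2} = -0.3740

The Yule-Walker equations for an AR(p) process read, in matrix form,
  Gamma_p phi = r_p,   with   (Gamma_p)_{ij} = gamma(|i - j|),
                       (r_p)_i = gamma(i),   i,j = 1..p.
Substitute the sample gammas (Toeplitz matrix and right-hand side of size 2):
  Gamma_p = [[2.6424, 0.9154], [0.9154, 2.6424]]
  r_p     = [0.9154, -0.5525]
Written out:
  2.6424 phi_1 + 0.9154 phi_2 = 0.9154
  0.9154 phi_1 + 2.6424 phi_2 = -0.5525
Solve by Cramer's rule:
  det = gamma(0)^2 - gamma(1)^2 = (2.6424)^2 - (0.9154)^2 = 6.98227776 - 0.83795716 = 6.1443206
  phi_hat_1 = [gamma(1) gamma(0) - gamma(1) gamma(2)] / det = [(0.9154)(2.6424) - (0.9154)(-0.5525)] / 6.1443206 = 2.92461146 / 6.1443206 = 0.476
  phi_hat_2 = [gamma(0) gamma(2) - gamma(1)^2] / det = [(2.6424)(-0.5525) - (0.9154)^2] / 6.1443206 = -2.29788316 / 6.1443206 = -0.374
So phi_hat = [0.4760, -0.3740].
Therefore phi_hat_2 = -0.3740.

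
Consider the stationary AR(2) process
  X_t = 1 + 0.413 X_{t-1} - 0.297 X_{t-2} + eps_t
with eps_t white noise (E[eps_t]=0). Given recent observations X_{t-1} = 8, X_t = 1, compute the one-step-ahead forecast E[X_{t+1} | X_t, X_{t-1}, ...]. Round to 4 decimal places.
E[X_{t+1} \mid \mathcal F_t] = -0.9630

For an AR(p) model X_t = c + sum_i phi_i X_{t-i} + eps_t, the
one-step-ahead conditional mean is
  E[X_{t+1} | X_t, ...] = c + sum_i phi_i X_{t+1-i}.
Substitute known values:
  E[X_{t+1} | ...] = 1 + (0.413) * (1) + (-0.297) * (8)
                   = -0.9630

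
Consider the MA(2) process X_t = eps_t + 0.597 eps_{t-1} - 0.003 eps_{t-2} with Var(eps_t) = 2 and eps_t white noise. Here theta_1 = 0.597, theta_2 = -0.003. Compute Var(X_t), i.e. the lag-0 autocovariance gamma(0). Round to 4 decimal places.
\gamma(0) = 2.7128

For an MA(q) process X_t = eps_t + sum_i theta_i eps_{t-i} with
Var(eps_t) = sigma^2, the variance is
  gamma(0) = sigma^2 * (1 + sum_i theta_i^2).
  sum_i theta_i^2 = (0.597)^2 + (-0.003)^2 = 0.356409 + 0.000009 = 0.356418.
  gamma(0) = 2 * (1 + 0.356418) = 2 * 1.356418 = 2.712836, which rounds to 2.7128.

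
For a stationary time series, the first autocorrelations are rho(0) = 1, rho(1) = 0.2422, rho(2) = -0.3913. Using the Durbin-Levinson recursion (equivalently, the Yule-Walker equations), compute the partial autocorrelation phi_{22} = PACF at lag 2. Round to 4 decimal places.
\phi_{22} = -0.4780

The PACF at lag k is phi_{kk}, the last component of the solution
to the Yule-Walker system G_k phi = r_k where
  (G_k)_{ij} = rho(|i - j|), (r_k)_i = rho(i), i,j = 1..k.
Equivalently, Durbin-Levinson gives phi_{kk} iteratively:
  phi_{11} = rho(1)
  phi_{kk} = [rho(k) - sum_{j=1..k-1} phi_{k-1,j} rho(k-j)]
            / [1 - sum_{j=1..k-1} phi_{k-1,j} rho(j)],
  phi_{k,j} = phi_{k-1,j} - phi_{kk} phi_{k-1,k-j},  j = 1..k-1.
Step k = 1:
  phi_11 = rho(1) = 0.2422.
Step k = 2:
  phi_22 = [rho(2) - phi_11 rho(1)] / [1 - phi_11 rho(1)] = [-0.3913 - (0.2422)(0.2422)] / [1 - (0.2422)(0.2422)]
         = -0.44996084 / 0.94133916 = -0.478.
Therefore phi_{22} = -0.4780.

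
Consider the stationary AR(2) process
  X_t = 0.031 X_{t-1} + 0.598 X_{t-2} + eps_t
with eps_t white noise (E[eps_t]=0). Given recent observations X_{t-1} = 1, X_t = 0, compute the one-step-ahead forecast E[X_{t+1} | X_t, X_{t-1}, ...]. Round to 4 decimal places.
E[X_{t+1} \mid \mathcal F_t] = 0.5980

For an AR(p) model X_t = c + sum_i phi_i X_{t-i} + eps_t, the
one-step-ahead conditional mean is
  E[X_{t+1} | X_t, ...] = c + sum_i phi_i X_{t+1-i}.
Substitute known values:
  E[X_{t+1} | ...] = (0.031) * (0) + (0.598) * (1)
                   = 0.5980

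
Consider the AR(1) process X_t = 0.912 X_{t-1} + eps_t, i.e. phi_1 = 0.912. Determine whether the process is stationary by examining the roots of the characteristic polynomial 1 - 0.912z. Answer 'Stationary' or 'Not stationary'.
\text{Stationary}

The AR(p) characteristic polynomial is P(z) = 1 - 0.912z.
Stationarity requires all roots to lie outside the unit circle, i.e. |z| > 1 for every root.
This is linear in z: 1 + (-0.912) z = 0  =>  z = -1/(-0.912) = 1.096491,  |z| = 1.096491.
Moduli of all roots: 1.0965.
All moduli strictly greater than 1? Yes.
Verdict: Stationary.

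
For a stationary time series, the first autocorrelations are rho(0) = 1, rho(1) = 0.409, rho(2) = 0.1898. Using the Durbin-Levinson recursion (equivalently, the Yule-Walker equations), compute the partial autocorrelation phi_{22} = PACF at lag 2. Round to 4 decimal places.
\phi_{22} = 0.0270

The PACF at lag k is phi_{kk}, the last component of the solution
to the Yule-Walker system G_k phi = r_k where
  (G_k)_{ij} = rho(|i - j|), (r_k)_i = rho(i), i,j = 1..k.
Equivalently, Durbin-Levinson gives phi_{kk} iteratively:
  phi_{11} = rho(1)
  phi_{kk} = [rho(k) - sum_{j=1..k-1} phi_{k-1,j} rho(k-j)]
            / [1 - sum_{j=1..k-1} phi_{k-1,j} rho(j)],
  phi_{k,j} = phi_{k-1,j} - phi_{kk} phi_{k-1,k-j},  j = 1..k-1.
Step k = 1:
  phi_11 = rho(1) = 0.409.
Step k = 2:
  phi_22 = [rho(2) - phi_11 rho(1)] / [1 - phi_11 rho(1)] = [0.1898 - (0.409)(0.409)] / [1 - (0.409)(0.409)]
         = 0.022519 / 0.832719 = 0.027.
Therefore phi_{22} = 0.0270.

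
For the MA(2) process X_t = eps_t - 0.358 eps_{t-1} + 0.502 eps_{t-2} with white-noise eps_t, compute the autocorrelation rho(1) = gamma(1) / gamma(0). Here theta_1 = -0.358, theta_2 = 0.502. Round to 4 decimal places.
\rho(1) = -0.3896

For an MA(q) process with theta_0 = 1, the autocovariance is
  gamma(k) = sigma^2 * sum_{i=0..q-k} theta_i * theta_{i+k},
and rho(k) = gamma(k) / gamma(0). Sigma^2 cancels.
  numerator   = (1)*(-0.358) + (-0.358)*(0.502) = -0.537716.
  denominator = (1)^2 + (-0.358)^2 + (0.502)^2 = 1.380168.
  rho(1) = -0.537716 / 1.380168 = -0.3896.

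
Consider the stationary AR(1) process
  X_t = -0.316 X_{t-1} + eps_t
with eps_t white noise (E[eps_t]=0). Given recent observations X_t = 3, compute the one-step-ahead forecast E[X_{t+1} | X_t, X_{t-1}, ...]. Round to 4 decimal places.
E[X_{t+1} \mid \mathcal F_t] = -0.9480

For an AR(p) model X_t = c + sum_i phi_i X_{t-i} + eps_t, the
one-step-ahead conditional mean is
  E[X_{t+1} | X_t, ...] = c + sum_i phi_i X_{t+1-i}.
Substitute known values:
  E[X_{t+1} | ...] = (-0.316) * (3)
                   = -0.9480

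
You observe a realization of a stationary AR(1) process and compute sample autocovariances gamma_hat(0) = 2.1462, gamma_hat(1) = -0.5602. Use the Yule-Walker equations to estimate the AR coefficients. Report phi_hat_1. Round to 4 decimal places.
\hat\phi_{1} = -0.2610

The Yule-Walker equations for an AR(p) process read, in matrix form,
  Gamma_p phi = r_p,   with   (Gamma_p)_{ij} = gamma(|i - j|),
                       (r_p)_i = gamma(i),   i,j = 1..p.
Substitute the sample gammas (Toeplitz matrix and right-hand side of size 1):
  Gamma_p = [[2.1462]]
  r_p     = [-0.5602]
With p = 1 this is the single equation gamma(0) phi_1 = gamma(1):
  phi_hat_1 = gamma(1) / gamma(0) = -0.5602 / 2.1462 = -0.2610.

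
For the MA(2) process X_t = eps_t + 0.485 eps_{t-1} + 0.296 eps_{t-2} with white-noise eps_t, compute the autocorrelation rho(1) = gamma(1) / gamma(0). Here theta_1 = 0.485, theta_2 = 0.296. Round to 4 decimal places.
\rho(1) = 0.4752

For an MA(q) process with theta_0 = 1, the autocovariance is
  gamma(k) = sigma^2 * sum_{i=0..q-k} theta_i * theta_{i+k},
and rho(k) = gamma(k) / gamma(0). Sigma^2 cancels.
  numerator   = (1)*(0.485) + (0.485)*(0.296) = 0.62856.
  denominator = (1)^2 + (0.485)^2 + (0.296)^2 = 1.322841.
  rho(1) = 0.62856 / 1.322841 = 0.4752.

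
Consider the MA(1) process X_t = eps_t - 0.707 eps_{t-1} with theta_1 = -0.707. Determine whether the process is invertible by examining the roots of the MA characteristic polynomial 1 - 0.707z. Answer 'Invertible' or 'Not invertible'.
\text{Invertible}

The MA(q) characteristic polynomial is P(z) = 1 - 0.707z.
Invertibility requires all roots to lie outside the unit circle, i.e. |z| > 1 for every root.
This is linear in z: 1 + (-0.707) z = 0  =>  z = -1/(-0.707) = 1.414427,  |z| = 1.414427.
Moduli of all roots: 1.4144.
All moduli strictly greater than 1? Yes.
Verdict: Invertible.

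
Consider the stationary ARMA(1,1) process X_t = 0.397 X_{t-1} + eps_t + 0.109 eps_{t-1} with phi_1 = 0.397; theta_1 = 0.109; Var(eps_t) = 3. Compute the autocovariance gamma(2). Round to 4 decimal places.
\gamma(2) = 0.7464

Multiply the model equation by X_{t-k} and take expectations. With theta_0 = psi_0 = 1 and psi_j the MA(infinity) weights, this gives
  gamma(k) - sum_i phi_i gamma(k-i) = c_k,
  c_k = sigma^2 * sum_{j=k..q} theta_j psi_{j-k}   (c_k = 0 for k > q),
using gamma(-m) = gamma(m).
psi-weights needed (psi_j = theta_j + sum_i phi_i psi_{j-i}):
  psi_1 = theta_1 + phi_1 = 0.109 + (0.397) = 0.506
Right-hand sides:
  c_0 = sigma^2 (1 + theta_1 psi_1) = 3 * (1 + (0.109)(0.506)) = 3 * 1.055154 = 3.165462
  c_1 = sigma^2 theta_1 = 3 * (0.109) = 0.327
  c_2 = 0
Equations for k = 0 and k = 1 (AR order 1):
  gamma(0) = phi_1 gamma(1) + c_0
  gamma(1) = phi_1 gamma(0) + c_1
Substituting the second into the first: gamma(0) (1 - phi_1^2) = c_0 + phi_1 c_1, so
  gamma(0) = (c_0 + phi_1 c_1) / (1 - phi_1^2) = (3.165462 + (0.397)(0.327)) / (1 - (0.397)^2) = 3.295281 / 0.842391 = 3.911819.
  gamma(1) = phi_1 gamma(0) + c_1 = (0.397)(3.911819) + (0.327) = 1.879992.
For k = 2 (> q): gamma(2) = phi_1 gamma(1) = (0.397)(1.879992) = 0.746357.
Therefore gamma(2) = 0.7464 (to 4 decimal places).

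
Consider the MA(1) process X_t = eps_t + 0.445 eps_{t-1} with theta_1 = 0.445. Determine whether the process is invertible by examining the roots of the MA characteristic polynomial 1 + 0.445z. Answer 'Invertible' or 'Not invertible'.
\text{Invertible}

The MA(q) characteristic polynomial is P(z) = 1 + 0.445z.
Invertibility requires all roots to lie outside the unit circle, i.e. |z| > 1 for every root.
This is linear in z: 1 + (0.445) z = 0  =>  z = -1/(0.445) = -2.247191,  |z| = 2.247191.
Moduli of all roots: 2.2472.
All moduli strictly greater than 1? Yes.
Verdict: Invertible.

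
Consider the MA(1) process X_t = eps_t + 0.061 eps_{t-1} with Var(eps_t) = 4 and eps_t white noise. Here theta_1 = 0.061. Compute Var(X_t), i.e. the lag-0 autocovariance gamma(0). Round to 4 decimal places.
\gamma(0) = 4.0149

For an MA(q) process X_t = eps_t + sum_i theta_i eps_{t-i} with
Var(eps_t) = sigma^2, the variance is
  gamma(0) = sigma^2 * (1 + sum_i theta_i^2).
  sum_i theta_i^2 = (0.061)^2 = 0.003721.
  gamma(0) = 4 * (1 + 0.003721) = 4 * 1.003721 = 4.014884, which rounds to 4.0149.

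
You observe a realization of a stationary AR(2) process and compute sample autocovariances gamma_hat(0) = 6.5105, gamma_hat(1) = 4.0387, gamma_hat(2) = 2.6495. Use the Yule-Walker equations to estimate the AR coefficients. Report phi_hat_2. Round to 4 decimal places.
\hat\phi_{2} = 0.0360

The Yule-Walker equations for an AR(p) process read, in matrix form,
  Gamma_p phi = r_p,   with   (Gamma_p)_{ij} = gamma(|i - j|),
                       (r_p)_i = gamma(i),   i,j = 1..p.
Substitute the sample gammas (Toeplitz matrix and right-hand side of size 2):
  Gamma_p = [[6.5105, 4.0387], [4.0387, 6.5105]]
  r_p     = [4.0387, 2.6495]
Written out:
  6.5105 phi_1 + 4.0387 phi_2 = 4.0387
  4.0387 phi_1 + 6.5105 phi_2 = 2.6495
Solve by Cramer's rule:
  det = gamma(0)^2 - gamma(1)^2 = (6.5105)^2 - (4.0387)^2 = 42.38661025 - 16.31109769 = 26.07551256
  phi_hat_1 = [gamma(1) gamma(0) - gamma(1) gamma(2)] / det = [(4.0387)(6.5105) - (4.0387)(2.6495)] / 26.07551256 = 15.5934207 / 26.07551256 = 0.598
  phi_hat_2 = [gamma(0) gamma(2) - gamma(1)^2] / det = [(6.5105)(2.6495) - (4.0387)^2] / 26.07551256 = 0.93847206 / 26.07551256 = 0.036
So phi_hat = [0.5980, 0.0360].
Therefore phi_hat_2 = 0.0360.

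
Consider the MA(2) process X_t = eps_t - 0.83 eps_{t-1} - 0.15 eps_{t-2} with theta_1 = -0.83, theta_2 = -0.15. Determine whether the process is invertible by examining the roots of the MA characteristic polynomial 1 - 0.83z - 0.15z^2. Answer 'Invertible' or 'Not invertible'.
\text{Invertible}

The MA(q) characteristic polynomial is P(z) = 1 - 0.83z - 0.15z^2.
Invertibility requires all roots to lie outside the unit circle, i.e. |z| > 1 for every root.
Set 1 + (-0.83) z + (-0.15) z^2 = 0, i.e. a z^2 + b z + c = 0 with a = -0.15, b = -0.83, c = 1.
Discriminant D = b^2 - 4ac = (-0.83)^2 - 4*(-0.15)*1 = 0.6889 - (-0.6) = 1.2889.
D >= 0, so the roots are real: z = (-b +/- sqrt(D)) / (2a) = (0.83 +/- 1.135297) / (-0.3).
  z_1 = (0.83 + 1.135297) / (-0.3) = -6.551,   |z_1| = 6.551.
  z_2 = (0.83 - 1.135297) / (-0.3) = 1.0177,   |z_2| = 1.0177.
Moduli of all roots: 6.5510, 1.0177.
All moduli strictly greater than 1? Yes.
Verdict: Invertible.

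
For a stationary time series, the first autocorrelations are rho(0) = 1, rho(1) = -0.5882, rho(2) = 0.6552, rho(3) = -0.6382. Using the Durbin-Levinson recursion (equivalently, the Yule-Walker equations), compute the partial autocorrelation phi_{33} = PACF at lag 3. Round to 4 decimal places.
\phi_{33} = -0.3090

The PACF at lag k is phi_{kk}, the last component of the solution
to the Yule-Walker system G_k phi = r_k where
  (G_k)_{ij} = rho(|i - j|), (r_k)_i = rho(i), i,j = 1..k.
Equivalently, Durbin-Levinson gives phi_{kk} iteratively:
  phi_{11} = rho(1)
  phi_{kk} = [rho(k) - sum_{j=1..k-1} phi_{k-1,j} rho(k-j)]
            / [1 - sum_{j=1..k-1} phi_{k-1,j} rho(j)],
  phi_{k,j} = phi_{k-1,j} - phi_{kk} phi_{k-1,k-j},  j = 1..k-1.
Step k = 1:
  phi_11 = rho(1) = -0.5882.
Step k = 2:
  phi_22 = [rho(2) - phi_11 rho(1)] / [1 - phi_11 rho(1)] = [0.6552 - (-0.5882)(-0.5882)] / [1 - (-0.5882)(-0.5882)]
         = 0.30922076 / 0.65402076 = 0.4728.
  Update: phi_21 = phi_11 - phi_22 phi_11 = -0.5882 - (0.4728)(-0.5882) = -0.310099.
Step k = 3:
  phi_33 = [rho(3) - phi_21 rho(2) - phi_22 rho(1)] / [1 - phi_21 rho(1) - phi_22 rho(2)]
    numerator   = -0.6382 - (-0.310099)(0.6552) - (0.4728)(-0.5882) = -0.15692223
    denominator = 1 - (-0.310099)(-0.5882) - (0.4728)(0.6552) = 0.50782131
  phi_33 = -0.15692223 / 0.50782131 = -0.309.
Therefore phi_{33} = -0.3090.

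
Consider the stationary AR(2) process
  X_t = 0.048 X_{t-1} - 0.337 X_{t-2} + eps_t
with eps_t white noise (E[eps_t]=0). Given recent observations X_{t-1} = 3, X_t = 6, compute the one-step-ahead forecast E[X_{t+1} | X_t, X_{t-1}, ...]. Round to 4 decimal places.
E[X_{t+1} \mid \mathcal F_t] = -0.7230

For an AR(p) model X_t = c + sum_i phi_i X_{t-i} + eps_t, the
one-step-ahead conditional mean is
  E[X_{t+1} | X_t, ...] = c + sum_i phi_i X_{t+1-i}.
Substitute known values:
  E[X_{t+1} | ...] = (0.048) * (6) + (-0.337) * (3)
                   = -0.7230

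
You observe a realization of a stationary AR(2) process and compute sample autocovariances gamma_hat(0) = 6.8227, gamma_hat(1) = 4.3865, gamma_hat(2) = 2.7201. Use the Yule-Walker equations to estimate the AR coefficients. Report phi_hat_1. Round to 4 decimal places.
\hat\phi_{1} = 0.6590

The Yule-Walker equations for an AR(p) process read, in matrix form,
  Gamma_p phi = r_p,   with   (Gamma_p)_{ij} = gamma(|i - j|),
                       (r_p)_i = gamma(i),   i,j = 1..p.
Substitute the sample gammas (Toeplitz matrix and right-hand side of size 2):
  Gamma_p = [[6.8227, 4.3865], [4.3865, 6.8227]]
  r_p     = [4.3865, 2.7201]
Written out:
  6.8227 phi_1 + 4.3865 phi_2 = 4.3865
  4.3865 phi_1 + 6.8227 phi_2 = 2.7201
Solve by Cramer's rule:
  det = gamma(0)^2 - gamma(1)^2 = (6.8227)^2 - (4.3865)^2 = 46.54923529 - 19.24138225 = 27.30785304
  phi_hat_1 = [gamma(1) gamma(0) - gamma(1) gamma(2)] / det = [(4.3865)(6.8227) - (4.3865)(2.7201)] / 27.30785304 = 17.9960549 / 27.30785304 = 0.659
  phi_hat_2 = [gamma(0) gamma(2) - gamma(1)^2] / det = [(6.8227)(2.7201) - (4.3865)^2] / 27.30785304 = -0.68295598 / 27.30785304 = -0.025
So phi_hat = [0.6590, -0.0250].
Therefore phi_hat_1 = 0.6590.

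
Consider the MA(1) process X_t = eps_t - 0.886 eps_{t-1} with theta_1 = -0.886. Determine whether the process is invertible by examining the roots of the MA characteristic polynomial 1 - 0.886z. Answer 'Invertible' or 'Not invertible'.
\text{Invertible}

The MA(q) characteristic polynomial is P(z) = 1 - 0.886z.
Invertibility requires all roots to lie outside the unit circle, i.e. |z| > 1 for every root.
This is linear in z: 1 + (-0.886) z = 0  =>  z = -1/(-0.886) = 1.128668,  |z| = 1.128668.
Moduli of all roots: 1.1287.
All moduli strictly greater than 1? Yes.
Verdict: Invertible.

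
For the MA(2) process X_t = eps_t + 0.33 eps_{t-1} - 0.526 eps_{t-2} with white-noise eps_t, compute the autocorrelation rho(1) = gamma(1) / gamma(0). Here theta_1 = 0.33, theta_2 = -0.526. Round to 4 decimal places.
\rho(1) = 0.1129

For an MA(q) process with theta_0 = 1, the autocovariance is
  gamma(k) = sigma^2 * sum_{i=0..q-k} theta_i * theta_{i+k},
and rho(k) = gamma(k) / gamma(0). Sigma^2 cancels.
  numerator   = (1)*(0.33) + (0.33)*(-0.526) = 0.15642.
  denominator = (1)^2 + (0.33)^2 + (-0.526)^2 = 1.385576.
  rho(1) = 0.15642 / 1.385576 = 0.1129.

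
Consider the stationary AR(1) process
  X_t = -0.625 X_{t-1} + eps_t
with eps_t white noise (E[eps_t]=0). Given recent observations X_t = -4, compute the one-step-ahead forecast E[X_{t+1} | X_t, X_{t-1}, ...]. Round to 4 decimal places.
E[X_{t+1} \mid \mathcal F_t] = 2.5000

For an AR(p) model X_t = c + sum_i phi_i X_{t-i} + eps_t, the
one-step-ahead conditional mean is
  E[X_{t+1} | X_t, ...] = c + sum_i phi_i X_{t+1-i}.
Substitute known values:
  E[X_{t+1} | ...] = (-0.625) * (-4)
                   = 2.5000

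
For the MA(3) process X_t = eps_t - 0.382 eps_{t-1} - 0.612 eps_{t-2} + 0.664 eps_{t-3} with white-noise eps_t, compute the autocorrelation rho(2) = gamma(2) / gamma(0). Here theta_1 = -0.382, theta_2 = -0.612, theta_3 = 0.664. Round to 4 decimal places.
\rho(2) = -0.4413

For an MA(q) process with theta_0 = 1, the autocovariance is
  gamma(k) = sigma^2 * sum_{i=0..q-k} theta_i * theta_{i+k},
and rho(k) = gamma(k) / gamma(0). Sigma^2 cancels.
  numerator   = (1)*(-0.612) + (-0.382)*(0.664) = -0.865648.
  denominator = (1)^2 + (-0.382)^2 + (-0.612)^2 + (0.664)^2 = 1.961364.
  rho(2) = -0.865648 / 1.961364 = -0.4413.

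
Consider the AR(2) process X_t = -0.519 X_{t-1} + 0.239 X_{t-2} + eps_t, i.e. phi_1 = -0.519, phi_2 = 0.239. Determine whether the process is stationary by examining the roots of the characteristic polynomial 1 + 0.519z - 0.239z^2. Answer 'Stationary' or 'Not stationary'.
\text{Stationary}

The AR(p) characteristic polynomial is P(z) = 1 + 0.519z - 0.239z^2.
Stationarity requires all roots to lie outside the unit circle, i.e. |z| > 1 for every root.
Set 1 + (0.519) z + (-0.239) z^2 = 0, i.e. a z^2 + b z + c = 0 with a = -0.239, b = 0.519, c = 1.
Discriminant D = b^2 - 4ac = (0.519)^2 - 4*(-0.239)*1 = 0.269361 - (-0.956) = 1.225361.
D >= 0, so the roots are real: z = (-b +/- sqrt(D)) / (2a) = (-0.519 +/- 1.10696) / (-0.478).
  z_1 = (-0.519 + 1.10696) / (-0.478) = -1.23,   |z_1| = 1.23.
  z_2 = (-0.519 - 1.10696) / (-0.478) = 3.4016,   |z_2| = 3.4016.
Moduli of all roots: 1.2300, 3.4016.
All moduli strictly greater than 1? Yes.
Verdict: Stationary.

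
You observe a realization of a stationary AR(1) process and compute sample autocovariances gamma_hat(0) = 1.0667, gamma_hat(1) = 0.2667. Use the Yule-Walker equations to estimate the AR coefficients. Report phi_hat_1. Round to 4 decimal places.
\hat\phi_{1} = 0.2500

The Yule-Walker equations for an AR(p) process read, in matrix form,
  Gamma_p phi = r_p,   with   (Gamma_p)_{ij} = gamma(|i - j|),
                       (r_p)_i = gamma(i),   i,j = 1..p.
Substitute the sample gammas (Toeplitz matrix and right-hand side of size 1):
  Gamma_p = [[1.0667]]
  r_p     = [0.2667]
With p = 1 this is the single equation gamma(0) phi_1 = gamma(1):
  phi_hat_1 = gamma(1) / gamma(0) = 0.2667 / 1.0667 = 0.2500.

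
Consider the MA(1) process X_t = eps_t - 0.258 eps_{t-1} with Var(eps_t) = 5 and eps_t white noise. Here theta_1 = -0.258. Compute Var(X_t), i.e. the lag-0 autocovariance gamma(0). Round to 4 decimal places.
\gamma(0) = 5.3328

For an MA(q) process X_t = eps_t + sum_i theta_i eps_{t-i} with
Var(eps_t) = sigma^2, the variance is
  gamma(0) = sigma^2 * (1 + sum_i theta_i^2).
  sum_i theta_i^2 = (-0.258)^2 = 0.066564.
  gamma(0) = 5 * (1 + 0.066564) = 5 * 1.066564 = 5.33282, which rounds to 5.3328.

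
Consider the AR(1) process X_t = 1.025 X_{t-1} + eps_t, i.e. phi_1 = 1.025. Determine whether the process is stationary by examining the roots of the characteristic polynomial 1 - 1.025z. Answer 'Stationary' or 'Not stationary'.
\text{Not stationary}

The AR(p) characteristic polynomial is P(z) = 1 - 1.025z.
Stationarity requires all roots to lie outside the unit circle, i.e. |z| > 1 for every root.
This is linear in z: 1 + (-1.025) z = 0  =>  z = -1/(-1.025) = 0.97561,  |z| = 0.97561.
Moduli of all roots: 0.9756.
All moduli strictly greater than 1? No.
Verdict: Not stationary.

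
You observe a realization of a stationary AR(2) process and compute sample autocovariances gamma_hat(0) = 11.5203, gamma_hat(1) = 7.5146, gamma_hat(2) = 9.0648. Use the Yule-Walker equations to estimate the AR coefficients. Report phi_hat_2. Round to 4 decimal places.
\hat\phi_{2} = 0.6290

The Yule-Walker equations for an AR(p) process read, in matrix form,
  Gamma_p phi = r_p,   with   (Gamma_p)_{ij} = gamma(|i - j|),
                       (r_p)_i = gamma(i),   i,j = 1..p.
Substitute the sample gammas (Toeplitz matrix and right-hand side of size 2):
  Gamma_p = [[11.5203, 7.5146], [7.5146, 11.5203]]
  r_p     = [7.5146, 9.0648]
Written out:
  11.5203 phi_1 + 7.5146 phi_2 = 7.5146
  7.5146 phi_1 + 11.5203 phi_2 = 9.0648
Solve by Cramer's rule:
  det = gamma(0)^2 - gamma(1)^2 = (11.5203)^2 - (7.5146)^2 = 132.71731209 - 56.46921316 = 76.24809893
  phi_hat_1 = [gamma(1) gamma(0) - gamma(1) gamma(2)] / det = [(7.5146)(11.5203) - (7.5146)(9.0648)] / 76.24809893 = 18.4521003 / 76.24809893 = 0.242
  phi_hat_2 = [gamma(0) gamma(2) - gamma(1)^2] / det = [(11.5203)(9.0648) - (7.5146)^2] / 76.24809893 = 47.96000228 / 76.24809893 = 0.629
So phi_hat = [0.2420, 0.6290].
Therefore phi_hat_2 = 0.6290.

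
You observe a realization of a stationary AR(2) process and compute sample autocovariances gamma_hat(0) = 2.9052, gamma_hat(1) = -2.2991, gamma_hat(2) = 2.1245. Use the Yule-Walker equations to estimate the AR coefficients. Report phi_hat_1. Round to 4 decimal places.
\hat\phi_{1} = -0.5690

The Yule-Walker equations for an AR(p) process read, in matrix form,
  Gamma_p phi = r_p,   with   (Gamma_p)_{ij} = gamma(|i - j|),
                       (r_p)_i = gamma(i),   i,j = 1..p.
Substitute the sample gammas (Toeplitz matrix and right-hand side of size 2):
  Gamma_p = [[2.9052, -2.2991], [-2.2991, 2.9052]]
  r_p     = [-2.2991, 2.1245]
Written out:
  2.9052 phi_1 - 2.2991 phi_2 = -2.2991
  -2.2991 phi_1 + 2.9052 phi_2 = 2.1245
Solve by Cramer's rule:
  det = gamma(0)^2 - gamma(1)^2 = (2.9052)^2 - (-2.2991)^2 = 8.44018704 - 5.28586081 = 3.15432623
  phi_hat_1 = [gamma(1) gamma(0) - gamma(1) gamma(2)] / det = [(-2.2991)(2.9052) - (-2.2991)(2.1245)] / 3.15432623 = -1.79490737 / 3.15432623 = -0.569
  phi_hat_2 = [gamma(0) gamma(2) - gamma(1)^2] / det = [(2.9052)(2.1245) - (-2.2991)^2] / 3.15432623 = 0.88623659 / 3.15432623 = 0.281
So phi_hat = [-0.5690, 0.2810].
Therefore phi_hat_1 = -0.5690.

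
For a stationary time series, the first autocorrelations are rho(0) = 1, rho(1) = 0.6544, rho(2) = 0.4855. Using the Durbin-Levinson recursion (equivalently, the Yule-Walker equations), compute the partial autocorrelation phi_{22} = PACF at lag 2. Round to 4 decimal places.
\phi_{22} = 0.1001

The PACF at lag k is phi_{kk}, the last component of the solution
to the Yule-Walker system G_k phi = r_k where
  (G_k)_{ij} = rho(|i - j|), (r_k)_i = rho(i), i,j = 1..k.
Equivalently, Durbin-Levinson gives phi_{kk} iteratively:
  phi_{11} = rho(1)
  phi_{kk} = [rho(k) - sum_{j=1..k-1} phi_{k-1,j} rho(k-j)]
            / [1 - sum_{j=1..k-1} phi_{k-1,j} rho(j)],
  phi_{k,j} = phi_{k-1,j} - phi_{kk} phi_{k-1,k-j},  j = 1..k-1.
Step k = 1:
  phi_11 = rho(1) = 0.6544.
Step k = 2:
  phi_22 = [rho(2) - phi_11 rho(1)] / [1 - phi_11 rho(1)] = [0.4855 - (0.6544)(0.6544)] / [1 - (0.6544)(0.6544)]
         = 0.05726064 / 0.57176064 = 0.1001.
Therefore phi_{22} = 0.1001.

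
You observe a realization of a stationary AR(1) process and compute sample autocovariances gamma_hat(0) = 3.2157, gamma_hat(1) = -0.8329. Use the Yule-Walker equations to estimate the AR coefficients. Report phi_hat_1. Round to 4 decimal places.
\hat\phi_{1} = -0.2590

The Yule-Walker equations for an AR(p) process read, in matrix form,
  Gamma_p phi = r_p,   with   (Gamma_p)_{ij} = gamma(|i - j|),
                       (r_p)_i = gamma(i),   i,j = 1..p.
Substitute the sample gammas (Toeplitz matrix and right-hand side of size 1):
  Gamma_p = [[3.2157]]
  r_p     = [-0.8329]
With p = 1 this is the single equation gamma(0) phi_1 = gamma(1):
  phi_hat_1 = gamma(1) / gamma(0) = -0.8329 / 3.2157 = -0.2590.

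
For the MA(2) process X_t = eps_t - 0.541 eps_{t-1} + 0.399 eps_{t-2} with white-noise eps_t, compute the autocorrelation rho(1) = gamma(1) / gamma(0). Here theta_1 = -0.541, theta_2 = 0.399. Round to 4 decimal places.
\rho(1) = -0.5213

For an MA(q) process with theta_0 = 1, the autocovariance is
  gamma(k) = sigma^2 * sum_{i=0..q-k} theta_i * theta_{i+k},
and rho(k) = gamma(k) / gamma(0). Sigma^2 cancels.
  numerator   = (1)*(-0.541) + (-0.541)*(0.399) = -0.756859.
  denominator = (1)^2 + (-0.541)^2 + (0.399)^2 = 1.451882.
  rho(1) = -0.756859 / 1.451882 = -0.5213.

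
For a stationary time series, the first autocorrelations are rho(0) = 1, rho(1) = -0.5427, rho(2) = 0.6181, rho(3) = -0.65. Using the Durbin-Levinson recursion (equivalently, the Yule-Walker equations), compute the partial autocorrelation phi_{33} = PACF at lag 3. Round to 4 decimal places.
\phi_{33} = -0.3940

The PACF at lag k is phi_{kk}, the last component of the solution
to the Yule-Walker system G_k phi = r_k where
  (G_k)_{ij} = rho(|i - j|), (r_k)_i = rho(i), i,j = 1..k.
Equivalently, Durbin-Levinson gives phi_{kk} iteratively:
  phi_{11} = rho(1)
  phi_{kk} = [rho(k) - sum_{j=1..k-1} phi_{k-1,j} rho(k-j)]
            / [1 - sum_{j=1..k-1} phi_{k-1,j} rho(j)],
  phi_{k,j} = phi_{k-1,j} - phi_{kk} phi_{k-1,k-j},  j = 1..k-1.
Step k = 1:
  phi_11 = rho(1) = -0.5427.
Step k = 2:
  phi_22 = [rho(2) - phi_11 rho(1)] / [1 - phi_11 rho(1)] = [0.6181 - (-0.5427)(-0.5427)] / [1 - (-0.5427)(-0.5427)]
         = 0.32357671 / 0.70547671 = 0.458664.
  Update: phi_21 = phi_11 - phi_22 phi_11 = -0.5427 - (0.458664)(-0.5427) = -0.293783.
Step k = 3:
  phi_33 = [rho(3) - phi_21 rho(2) - phi_22 rho(1)] / [1 - phi_21 rho(1) - phi_22 rho(2)]
    numerator   = -0.65 - (-0.293783)(0.6181) - (0.458664)(-0.5427) = -0.21949576
    denominator = 1 - (-0.293783)(-0.5427) - (0.458664)(0.6181) = 0.55706375
  phi_33 = -0.21949576 / 0.55706375 = -0.394.
Therefore phi_{33} = -0.3940.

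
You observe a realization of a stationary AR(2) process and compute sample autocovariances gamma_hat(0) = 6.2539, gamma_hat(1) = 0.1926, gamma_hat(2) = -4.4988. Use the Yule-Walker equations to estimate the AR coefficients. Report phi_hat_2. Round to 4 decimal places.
\hat\phi_{2} = -0.7210

The Yule-Walker equations for an AR(p) process read, in matrix form,
  Gamma_p phi = r_p,   with   (Gamma_p)_{ij} = gamma(|i - j|),
                       (r_p)_i = gamma(i),   i,j = 1..p.
Substitute the sample gammas (Toeplitz matrix and right-hand side of size 2):
  Gamma_p = [[6.2539, 0.1926], [0.1926, 6.2539]]
  r_p     = [0.1926, -4.4988]
Written out:
  6.2539 phi_1 + 0.1926 phi_2 = 0.1926
  0.1926 phi_1 + 6.2539 phi_2 = -4.4988
Solve by Cramer's rule:
  det = gamma(0)^2 - gamma(1)^2 = (6.2539)^2 - (0.1926)^2 = 39.11126521 - 0.03709476 = 39.07417045
  phi_hat_1 = [gamma(1) gamma(0) - gamma(1) gamma(2)] / det = [(0.1926)(6.2539) - (0.1926)(-4.4988)] / 39.07417045 = 2.07097002 / 39.07417045 = 0.053
  phi_hat_2 = [gamma(0) gamma(2) - gamma(1)^2] / det = [(6.2539)(-4.4988) - (0.1926)^2] / 39.07417045 = -28.17214008 / 39.07417045 = -0.721
So phi_hat = [0.0530, -0.7210].
Therefore phi_hat_2 = -0.7210.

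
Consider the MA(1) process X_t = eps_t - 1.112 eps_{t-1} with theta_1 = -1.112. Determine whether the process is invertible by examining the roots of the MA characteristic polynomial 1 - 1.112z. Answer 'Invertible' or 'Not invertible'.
\text{Not invertible}

The MA(q) characteristic polynomial is P(z) = 1 - 1.112z.
Invertibility requires all roots to lie outside the unit circle, i.e. |z| > 1 for every root.
This is linear in z: 1 + (-1.112) z = 0  =>  z = -1/(-1.112) = 0.899281,  |z| = 0.899281.
Moduli of all roots: 0.8993.
All moduli strictly greater than 1? No.
Verdict: Not invertible.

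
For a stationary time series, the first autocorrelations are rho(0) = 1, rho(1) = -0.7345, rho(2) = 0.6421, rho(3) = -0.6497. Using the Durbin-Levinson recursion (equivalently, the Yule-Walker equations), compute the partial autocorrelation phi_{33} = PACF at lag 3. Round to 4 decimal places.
\phi_{33} = -0.2731

The PACF at lag k is phi_{kk}, the last component of the solution
to the Yule-Walker system G_k phi = r_k where
  (G_k)_{ij} = rho(|i - j|), (r_k)_i = rho(i), i,j = 1..k.
Equivalently, Durbin-Levinson gives phi_{kk} iteratively:
  phi_{11} = rho(1)
  phi_{kk} = [rho(k) - sum_{j=1..k-1} phi_{k-1,j} rho(k-j)]
            / [1 - sum_{j=1..k-1} phi_{k-1,j} rho(j)],
  phi_{k,j} = phi_{k-1,j} - phi_{kk} phi_{k-1,k-j},  j = 1..k-1.
Step k = 1:
  phi_11 = rho(1) = -0.7345.
Step k = 2:
  phi_22 = [rho(2) - phi_11 rho(1)] / [1 - phi_11 rho(1)] = [0.6421 - (-0.7345)(-0.7345)] / [1 - (-0.7345)(-0.7345)]
         = 0.10260975 / 0.46050975 = 0.222818.
  Update: phi_21 = phi_11 - phi_22 phi_11 = -0.7345 - (0.222818)(-0.7345) = -0.57084.
Step k = 3:
  phi_33 = [rho(3) - phi_21 rho(2) - phi_22 rho(1)] / [1 - phi_21 rho(1) - phi_22 rho(2)]
    numerator   = -0.6497 - (-0.57084)(0.6421) - (0.222818)(-0.7345) = -0.11950376
    denominator = 1 - (-0.57084)(-0.7345) - (0.222818)(0.6421) = 0.43764648
  phi_33 = -0.11950376 / 0.43764648 = -0.2731.
Therefore phi_{33} = -0.2731.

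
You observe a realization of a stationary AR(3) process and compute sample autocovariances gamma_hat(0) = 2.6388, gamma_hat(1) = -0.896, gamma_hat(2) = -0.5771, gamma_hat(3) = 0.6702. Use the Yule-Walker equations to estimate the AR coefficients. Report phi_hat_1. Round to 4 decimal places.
\hat\phi_{1} = -0.4560

The Yule-Walker equations for an AR(p) process read, in matrix form,
  Gamma_p phi = r_p,   with   (Gamma_p)_{ij} = gamma(|i - j|),
                       (r_p)_i = gamma(i),   i,j = 1..p.
Substitute the sample gammas (Toeplitz matrix and right-hand side of size 3):
  Gamma_p = [[2.6388, -0.896, -0.5771], [-0.896, 2.6388, -0.896], [-0.5771, -0.896, 2.6388]]
  r_p     = [-0.896, -0.5771, 0.6702]
Written out (R1..R3):
  (R1) 2.6388 phi_1 - 0.896 phi_2 - 0.5771 phi_3 = -0.896
  (R2) -0.896 phi_1 + 2.6388 phi_2 - 0.896 phi_3 = -0.5771
  (R3) -0.5771 phi_1 - 0.896 phi_2 + 2.6388 phi_3 = 0.6702
Gaussian elimination:
  R2 <- R2 - (-0.896/2.6388) R1 = R2 - (-0.339548) R1:  2.334565 phi_2 - 1.091953 phi_3 = -0.881335
  R3 <- R3 - (-0.5771/2.6388) R1 = R3 - (-0.218698) R1:  -1.091953 phi_2 + 2.512589 phi_3 = 0.474247
  R3 <- R3 - (-1.091953/2.334565) R2 = R3 - (-0.467733) R2:  2.001847 phi_3 = 0.062017
Back-substitution:
  phi_hat_3 = 0.062017 / 2.001847 = 0.03098
  phi_hat_2 = (-0.881335 - (-1.091953)(0.03098)) / 2.334565 = -0.363026
  phi_hat_1 = (-0.896 - (-0.896)(-0.363026) - (-0.5771)(0.03098)) / 2.6388 = -0.456038
So phi_hat = [-0.4560, -0.3630, 0.0310].
Therefore phi_hat_1 = -0.4560.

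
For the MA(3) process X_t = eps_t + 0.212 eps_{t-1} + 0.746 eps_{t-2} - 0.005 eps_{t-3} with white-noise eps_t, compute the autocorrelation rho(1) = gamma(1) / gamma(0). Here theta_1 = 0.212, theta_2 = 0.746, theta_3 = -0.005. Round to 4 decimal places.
\rho(1) = 0.2288

For an MA(q) process with theta_0 = 1, the autocovariance is
  gamma(k) = sigma^2 * sum_{i=0..q-k} theta_i * theta_{i+k},
and rho(k) = gamma(k) / gamma(0). Sigma^2 cancels.
  numerator   = (1)*(0.212) + (0.212)*(0.746) + (0.746)*(-0.005) = 0.366422.
  denominator = (1)^2 + (0.212)^2 + (0.746)^2 + (-0.005)^2 = 1.601485.
  rho(1) = 0.366422 / 1.601485 = 0.2288.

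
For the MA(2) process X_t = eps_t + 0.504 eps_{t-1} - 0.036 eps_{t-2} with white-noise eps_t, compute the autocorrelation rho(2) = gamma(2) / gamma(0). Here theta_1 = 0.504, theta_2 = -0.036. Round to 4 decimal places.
\rho(2) = -0.0287

For an MA(q) process with theta_0 = 1, the autocovariance is
  gamma(k) = sigma^2 * sum_{i=0..q-k} theta_i * theta_{i+k},
and rho(k) = gamma(k) / gamma(0). Sigma^2 cancels.
  numerator   = (1)*(-0.036) = -0.036.
  denominator = (1)^2 + (0.504)^2 + (-0.036)^2 = 1.255312.
  rho(2) = -0.036 / 1.255312 = -0.0287.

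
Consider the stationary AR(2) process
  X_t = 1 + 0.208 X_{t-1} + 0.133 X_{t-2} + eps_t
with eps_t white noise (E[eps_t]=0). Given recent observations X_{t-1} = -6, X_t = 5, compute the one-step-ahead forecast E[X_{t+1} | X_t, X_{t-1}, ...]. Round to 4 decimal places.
E[X_{t+1} \mid \mathcal F_t] = 1.2420

For an AR(p) model X_t = c + sum_i phi_i X_{t-i} + eps_t, the
one-step-ahead conditional mean is
  E[X_{t+1} | X_t, ...] = c + sum_i phi_i X_{t+1-i}.
Substitute known values:
  E[X_{t+1} | ...] = 1 + (0.208) * (5) + (0.133) * (-6)
                   = 1.2420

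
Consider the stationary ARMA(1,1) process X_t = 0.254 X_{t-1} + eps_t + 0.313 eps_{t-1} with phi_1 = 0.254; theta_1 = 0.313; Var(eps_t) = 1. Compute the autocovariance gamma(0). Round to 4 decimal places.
\gamma(0) = 1.3437

Multiply the model equation by X_{t-k} and take expectations. With theta_0 = psi_0 = 1 and psi_j the MA(infinity) weights, this gives
  gamma(k) - sum_i phi_i gamma(k-i) = c_k,
  c_k = sigma^2 * sum_{j=k..q} theta_j psi_{j-k}   (c_k = 0 for k > q),
using gamma(-m) = gamma(m).
psi-weights needed (psi_j = theta_j + sum_i phi_i psi_{j-i}):
  psi_1 = theta_1 + phi_1 = 0.313 + (0.254) = 0.567
Right-hand sides:
  c_0 = sigma^2 (1 + theta_1 psi_1) = 1 * (1 + (0.313)(0.567)) = 1 * 1.177471 = 1.177471
  c_1 = sigma^2 theta_1 = 1 * (0.313) = 0.313
  c_2 = 0
Equations for k = 0 and k = 1 (AR order 1):
  gamma(0) = phi_1 gamma(1) + c_0
  gamma(1) = phi_1 gamma(0) + c_1
Substituting the second into the first: gamma(0) (1 - phi_1^2) = c_0 + phi_1 c_1, so
  gamma(0) = (c_0 + phi_1 c_1) / (1 - phi_1^2) = (1.177471 + (0.254)(0.313)) / (1 - (0.254)^2) = 1.256973 / 0.935484 = 1.343661.
Therefore gamma(0) = 1.3437 (to 4 decimal places).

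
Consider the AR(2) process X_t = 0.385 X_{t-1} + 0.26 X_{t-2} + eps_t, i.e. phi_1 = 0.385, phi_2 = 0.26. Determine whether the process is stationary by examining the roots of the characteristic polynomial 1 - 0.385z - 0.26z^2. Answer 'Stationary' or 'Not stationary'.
\text{Stationary}

The AR(p) characteristic polynomial is P(z) = 1 - 0.385z - 0.26z^2.
Stationarity requires all roots to lie outside the unit circle, i.e. |z| > 1 for every root.
Set 1 + (-0.385) z + (-0.26) z^2 = 0, i.e. a z^2 + b z + c = 0 with a = -0.26, b = -0.385, c = 1.
Discriminant D = b^2 - 4ac = (-0.385)^2 - 4*(-0.26)*1 = 0.148225 - (-1.04) = 1.188225.
D >= 0, so the roots are real: z = (-b +/- sqrt(D)) / (2a) = (0.385 +/- 1.090057) / (-0.52).
  z_1 = (0.385 + 1.090057) / (-0.52) = -2.8366,   |z_1| = 2.8366.
  z_2 = (0.385 - 1.090057) / (-0.52) = 1.3559,   |z_2| = 1.3559.
Moduli of all roots: 2.8366, 1.3559.
All moduli strictly greater than 1? Yes.
Verdict: Stationary.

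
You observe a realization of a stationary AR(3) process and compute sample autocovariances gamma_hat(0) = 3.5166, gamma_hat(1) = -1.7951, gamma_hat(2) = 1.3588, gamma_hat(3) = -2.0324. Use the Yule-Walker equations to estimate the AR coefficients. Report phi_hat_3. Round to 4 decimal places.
\hat\phi_{3} = -0.4560

The Yule-Walker equations for an AR(p) process read, in matrix form,
  Gamma_p phi = r_p,   with   (Gamma_p)_{ij} = gamma(|i - j|),
                       (r_p)_i = gamma(i),   i,j = 1..p.
Substitute the sample gammas (Toeplitz matrix and right-hand side of size 3):
  Gamma_p = [[3.5166, -1.7951, 1.3588], [-1.7951, 3.5166, -1.7951], [1.3588, -1.7951, 3.5166]]
  r_p     = [-1.7951, 1.3588, -2.0324]
Written out (R1..R3):
  (R1) 3.5166 phi_1 - 1.7951 phi_2 + 1.3588 phi_3 = -1.7951
  (R2) -1.7951 phi_1 + 3.5166 phi_2 - 1.7951 phi_3 = 1.3588
  (R3) 1.3588 phi_1 - 1.7951 phi_2 + 3.5166 phi_3 = -2.0324
Gaussian elimination:
  R2 <- R2 - (-1.7951/3.5166) R1 = R2 - (-0.510465) R1:  2.600265 phi_2 - 1.101481 phi_3 = 0.442465
  R3 <- R3 - (1.3588/3.5166) R1 = R3 - (0.386396) R1:  -1.101481 phi_2 + 2.991565 phi_3 = -1.338781
  R3 <- R3 - (-1.101481/2.600265) R2 = R3 - (-0.423603) R2:  2.524974 phi_3 = -1.151351
Back-substitution:
  phi_hat_3 = -1.151351 / 2.524974 = -0.455985
  phi_hat_2 = (0.442465 - (-1.101481)(-0.455985)) / 2.600265 = -0.022995
  phi_hat_1 = (-1.7951 - (-1.7951)(-0.022995) - (1.3588)(-0.455985)) / 3.5166 = -0.346012
So phi_hat = [-0.3460, -0.0230, -0.4560].
Therefore phi_hat_3 = -0.4560.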